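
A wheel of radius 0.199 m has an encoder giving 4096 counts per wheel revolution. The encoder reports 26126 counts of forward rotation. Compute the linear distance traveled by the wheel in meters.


revs = 26126/4096 = 6.378418
d = revs * 2*pi*r = 6.378418 * 2*pi*0.199 = 7.9753

7.9753 m


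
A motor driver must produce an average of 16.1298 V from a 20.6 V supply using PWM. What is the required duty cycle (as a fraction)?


D = V_avg/V_supply = 16.1298/20.6 = 0.7830

0.7830


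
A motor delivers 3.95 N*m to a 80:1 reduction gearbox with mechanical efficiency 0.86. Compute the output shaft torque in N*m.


tau_out = tau_in * N * eta = 3.95 * 80 * 0.86 = 271.7600

271.7600 N*m


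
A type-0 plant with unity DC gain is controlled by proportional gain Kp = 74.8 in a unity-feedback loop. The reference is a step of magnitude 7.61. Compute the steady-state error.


e_ss = R/(1 + Kp) = 7.61/(1 + 74.8) = 7.61/75.8000 = 0.1004

0.1004


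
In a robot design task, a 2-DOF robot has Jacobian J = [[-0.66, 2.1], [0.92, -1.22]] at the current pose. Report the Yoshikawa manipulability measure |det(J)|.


det(J) = -0.66*-1.22 - (2.1)*(0.92) = -1.1268
|det(J)| = 1.1268

1.1268


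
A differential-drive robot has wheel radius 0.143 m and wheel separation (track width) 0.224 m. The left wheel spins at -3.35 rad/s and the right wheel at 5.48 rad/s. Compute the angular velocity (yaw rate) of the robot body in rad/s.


omega = r*(wR - wL)/L = 0.143*(5.48 - (-3.35))/0.224 = 5.6370

5.6370 rad/s


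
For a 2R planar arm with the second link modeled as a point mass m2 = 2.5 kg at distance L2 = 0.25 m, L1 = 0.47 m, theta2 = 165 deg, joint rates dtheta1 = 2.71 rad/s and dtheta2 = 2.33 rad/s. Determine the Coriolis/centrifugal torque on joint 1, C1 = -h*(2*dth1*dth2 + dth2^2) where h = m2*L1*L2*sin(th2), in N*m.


h = m2*L1*L2*sin(th2) = 2.5*0.47*0.25*sin(165 deg) = 0.076028
C1 = -h*(2*2.71*2.33 + 2.33^2) = -0.076028*18.0575 = -1.3729

-1.3729 N*m


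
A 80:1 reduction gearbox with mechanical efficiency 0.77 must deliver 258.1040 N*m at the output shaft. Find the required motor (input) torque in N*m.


tau_in = tau_out / (N * eta) = 258.1040 / (80 * 0.77) = 4.1900

4.1900 N*m


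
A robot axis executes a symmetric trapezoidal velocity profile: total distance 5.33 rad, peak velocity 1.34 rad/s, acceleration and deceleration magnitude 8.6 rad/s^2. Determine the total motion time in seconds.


t_acc = v/a = 1.34/8.6 = 0.155814 s
d_acc = v^2/(2a) = 0.104395 rad (each ramp)
d_cruise = 5.33 - 2*0.104395 = 5.121210 rad
t_cruise = 5.121210/1.34 = 3.821799 s
t_total = 2*0.155814 + 3.821799 = 4.1334

4.1334 s


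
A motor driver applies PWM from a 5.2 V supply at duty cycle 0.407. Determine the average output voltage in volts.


V_avg = V_supply * D = 5.2*0.407 = 2.1164

2.1164 V


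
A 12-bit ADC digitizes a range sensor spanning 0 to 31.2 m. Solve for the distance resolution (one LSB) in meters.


res = range / 2^n = 31.2/2^12 = 31.2/4096 = 0.0076

0.0076 m


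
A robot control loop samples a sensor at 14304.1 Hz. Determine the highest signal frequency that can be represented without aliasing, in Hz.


f_max = f_s/2 = 14304.1/2 = 7152.0500

7152.0500 Hz


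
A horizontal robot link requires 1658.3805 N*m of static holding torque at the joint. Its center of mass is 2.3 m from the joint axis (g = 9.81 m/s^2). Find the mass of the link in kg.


m = tau / (g*L) = 1658.3805 / (9.81 * 2.3) = 73.5000

73.5000 kg


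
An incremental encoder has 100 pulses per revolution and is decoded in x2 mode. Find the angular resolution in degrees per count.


resolution = 360 / (PPR * 2) = 360 / 200 = 1.8000

1.8000 degrees


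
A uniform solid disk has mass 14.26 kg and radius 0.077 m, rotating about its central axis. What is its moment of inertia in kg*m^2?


I = (1/2)*m*R^2 = 0.5*14.26*0.077^2 = 0.0423

0.0423 kg*m^2


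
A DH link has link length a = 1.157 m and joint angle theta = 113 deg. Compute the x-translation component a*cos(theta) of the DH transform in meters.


a*cos(theta) = 1.157*cos(113 deg) = -0.4521

-0.4521 m


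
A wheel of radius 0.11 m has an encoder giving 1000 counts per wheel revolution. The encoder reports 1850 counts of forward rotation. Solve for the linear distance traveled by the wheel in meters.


revs = 1850/1000 = 1.850000
d = revs * 2*pi*r = 1.850000 * 2*pi*0.11 = 1.2786

1.2786 m


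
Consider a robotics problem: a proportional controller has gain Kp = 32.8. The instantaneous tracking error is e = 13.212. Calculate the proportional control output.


u_P = Kp * e = 32.8 * 13.212 = 433.3536

433.3536


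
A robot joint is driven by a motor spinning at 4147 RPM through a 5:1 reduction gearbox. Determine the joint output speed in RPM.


omega_joint = omega_motor / N = 4147 / 5 = 829.4000

829.4000 RPM


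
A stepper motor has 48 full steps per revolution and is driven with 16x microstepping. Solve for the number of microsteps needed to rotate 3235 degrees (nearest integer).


step_size = 360/(48*16) = 360/768 = 0.468750 deg
n = 3235/(360/768) = 3235*768/360 = 6901.3333 -> 6901

6901 steps


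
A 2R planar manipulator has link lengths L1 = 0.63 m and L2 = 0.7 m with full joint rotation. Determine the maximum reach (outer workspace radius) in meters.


r_max = L1 + L2 = 0.63 + 0.7 = 1.3300

1.3300 m


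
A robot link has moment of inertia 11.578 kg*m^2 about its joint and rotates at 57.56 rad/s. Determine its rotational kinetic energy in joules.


KE = (1/2)*I*omega^2 = 0.5*11.578*57.56^2 = 19179.8462

19179.8462 J


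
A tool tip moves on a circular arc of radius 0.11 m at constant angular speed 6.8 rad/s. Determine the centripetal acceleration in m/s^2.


a_c = omega^2 * r = 6.8^2 * 0.11 = 5.0864

5.0864 m/s^2


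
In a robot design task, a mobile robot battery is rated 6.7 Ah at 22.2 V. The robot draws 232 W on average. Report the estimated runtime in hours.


E = 6.7*22.2 = 148.7400 Wh
t = E/P = 148.7400/232 = 0.6411

0.6411 hours


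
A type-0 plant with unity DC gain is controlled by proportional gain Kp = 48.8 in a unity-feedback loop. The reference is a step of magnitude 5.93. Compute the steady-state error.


e_ss = R/(1 + Kp) = 5.93/(1 + 48.8) = 5.93/49.8000 = 0.1191

0.1191


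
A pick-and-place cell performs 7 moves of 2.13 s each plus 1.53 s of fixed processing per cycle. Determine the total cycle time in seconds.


T = 7*2.13 + 1.53 = 16.4400

16.4400 s


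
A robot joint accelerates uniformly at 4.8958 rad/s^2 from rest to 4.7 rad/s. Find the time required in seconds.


t = delta_omega / alpha = 4.7 / 4.8958 = 0.9600

0.9600 s


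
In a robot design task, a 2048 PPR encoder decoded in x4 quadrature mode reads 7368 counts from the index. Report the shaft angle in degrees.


angle = counts * 360 / (PPR*4) = 7368 * 360 / 8192 = 323.7891

323.7891 degrees


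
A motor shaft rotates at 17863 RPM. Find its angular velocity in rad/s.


omega = 17863 * 2*pi/60 = 1870.6090

1870.6090 rad/s


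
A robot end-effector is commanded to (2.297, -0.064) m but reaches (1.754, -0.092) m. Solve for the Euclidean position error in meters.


dx = 1.754 - (2.297) = -0.5430, dy = -0.092 - (-0.064) = -0.0280
err = sqrt(0.294849 + 0.000784) = 0.5437

0.5437 m


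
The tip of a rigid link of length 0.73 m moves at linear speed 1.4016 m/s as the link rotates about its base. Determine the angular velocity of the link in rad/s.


omega = v / L = 1.4016 / 0.73 = 1.9200

1.9200 rad/s


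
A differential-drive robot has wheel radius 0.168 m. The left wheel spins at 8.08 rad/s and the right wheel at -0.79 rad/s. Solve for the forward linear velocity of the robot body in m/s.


v = r*(wR + wL)/2 = 0.168*(-0.79 + 8.08)/2 = 0.6124

0.6124 m/s


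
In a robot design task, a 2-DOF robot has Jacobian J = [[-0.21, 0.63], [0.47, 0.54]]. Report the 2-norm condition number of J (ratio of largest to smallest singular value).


JJ^T eigenvalues: trace(JJ^T) = 0.9535, det(JJ^T) = det(J)^2 = 0.16769025
s_max^2 = (0.9535 + sqrt(0.23840125))/2 = 0.72088175
s_min^2 = (0.9535 - sqrt(0.23840125))/2 = 0.23261825
kappa = s_max/s_min = sqrt(0.72088175/0.23261825) = 1.7604

1.7604


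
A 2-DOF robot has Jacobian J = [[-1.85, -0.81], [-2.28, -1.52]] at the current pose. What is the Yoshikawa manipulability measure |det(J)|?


det(J) = -1.85*-1.52 - (-0.81)*(-2.28) = 0.9652
|det(J)| = 0.9652

0.9652


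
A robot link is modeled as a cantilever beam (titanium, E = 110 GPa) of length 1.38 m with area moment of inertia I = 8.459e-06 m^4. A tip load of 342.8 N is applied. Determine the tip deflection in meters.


delta = F*L^3/(3*E*I) = 342.8*1.38^3/(3*1.100e+11*8.459e-06)
      = 900.9030816/2791470 = 3.2273e-04

3.2273e-04 m


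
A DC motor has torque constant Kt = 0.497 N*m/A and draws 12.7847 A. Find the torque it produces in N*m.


tau = Kt * I = 0.497*12.7847 = 6.3540

6.3540 N*m


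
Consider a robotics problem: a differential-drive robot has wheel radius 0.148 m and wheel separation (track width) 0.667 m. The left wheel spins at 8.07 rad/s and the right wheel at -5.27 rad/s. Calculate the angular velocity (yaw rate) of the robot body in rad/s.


omega = r*(wR - wL)/L = 0.148*(-5.27 - (8.07))/0.667 = -2.9600

-2.9600 rad/s


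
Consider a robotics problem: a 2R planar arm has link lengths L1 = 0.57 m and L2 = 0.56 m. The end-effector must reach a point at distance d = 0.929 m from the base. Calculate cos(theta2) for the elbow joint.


cos(th2) = (d^2 - L1^2 - L2^2)/(2*L1*L2) = (0.929^2 - 0.57^2 - 0.56^2)/(2*0.57*0.56) = 0.3517

0.3517


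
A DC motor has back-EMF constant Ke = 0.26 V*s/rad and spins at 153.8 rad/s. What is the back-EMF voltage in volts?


V_emf = Ke * omega = 0.26*153.8 = 39.9880

39.9880 V


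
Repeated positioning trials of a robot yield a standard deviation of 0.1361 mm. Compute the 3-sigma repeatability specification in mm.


repeatability = 3*sigma = 3*0.1361 = 0.4083

0.4083 mm


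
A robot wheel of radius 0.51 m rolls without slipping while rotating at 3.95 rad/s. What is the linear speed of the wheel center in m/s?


v = omega * r = 3.95 * 0.51 = 2.0145

2.0145 m/s


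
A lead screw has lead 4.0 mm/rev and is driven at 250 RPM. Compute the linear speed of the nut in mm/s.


v = lead * (RPM/60) = 4.0*250/60 = 16.6667

16.6667 mm/s


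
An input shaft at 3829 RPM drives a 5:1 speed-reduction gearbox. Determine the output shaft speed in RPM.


omega_out = omega_in / N = 3829 / 5 = 765.8000

765.8000 RPM


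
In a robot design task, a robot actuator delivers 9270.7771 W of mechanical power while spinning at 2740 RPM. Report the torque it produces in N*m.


omega = 2740 * 2*pi/60 = 286.932129 rad/s
tau = P / omega = 9270.7771 / 286.932129 = 32.3100

32.3100 N*m


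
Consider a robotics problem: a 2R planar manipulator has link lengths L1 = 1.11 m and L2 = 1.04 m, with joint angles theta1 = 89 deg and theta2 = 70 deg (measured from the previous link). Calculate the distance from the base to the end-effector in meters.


x = L1*cos(th1) + L2*cos(th1+th2) = -0.951551
y = L1*sin(th1) + L2*sin(th1+th2) = 1.482534
d = sqrt(x^2 + y^2) = sqrt(0.905449 + 2.197907) = 1.7616

1.7616 m


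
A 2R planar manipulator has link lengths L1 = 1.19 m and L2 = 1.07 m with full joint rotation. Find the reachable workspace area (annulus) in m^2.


r_max = L1 + L2 = 2.2600, r_min = |L1 - L2| = 0.1200
A = pi*(r_max^2 - r_min^2) = pi*(5.1076 - 0.0144) = 16.0008

16.0008 m^2


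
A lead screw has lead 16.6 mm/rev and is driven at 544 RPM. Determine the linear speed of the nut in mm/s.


v = lead * (RPM/60) = 16.6*544/60 = 150.5067

150.5067 mm/s


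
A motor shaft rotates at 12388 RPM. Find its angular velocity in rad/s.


omega = 12388 * 2*pi/60 = 1297.2683

1297.2683 rad/s


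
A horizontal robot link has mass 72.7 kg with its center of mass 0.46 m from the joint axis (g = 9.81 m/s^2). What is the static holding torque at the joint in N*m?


tau = m*g*L = 72.7 * 9.81 * 0.46 = 328.0660

328.0660 N*m


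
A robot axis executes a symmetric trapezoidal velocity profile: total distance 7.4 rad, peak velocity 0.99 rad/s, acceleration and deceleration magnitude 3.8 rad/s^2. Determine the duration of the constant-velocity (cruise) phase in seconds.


t_acc = v/a = 0.260526 s, d_acc = v^2/(2a) = 0.128961 rad each
d_cruise = 7.4 - 2*0.128961 = 7.142078 rad
t_cruise = d_cruise/v = 7.142078/0.99 = 7.2142

7.2142 s


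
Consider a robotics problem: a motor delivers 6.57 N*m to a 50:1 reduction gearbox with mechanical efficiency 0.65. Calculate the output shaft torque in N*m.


tau_out = tau_in * N * eta = 6.57 * 50 * 0.65 = 213.5250

213.5250 N*m


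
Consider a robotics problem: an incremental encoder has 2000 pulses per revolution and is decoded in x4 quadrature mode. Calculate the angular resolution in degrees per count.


resolution = 360 / (PPR * 4) = 360 / 8000 = 0.0450

0.0450 degrees


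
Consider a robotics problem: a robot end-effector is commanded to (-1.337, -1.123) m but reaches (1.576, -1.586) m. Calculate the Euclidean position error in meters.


dx = 1.576 - (-1.337) = 2.9130, dy = -1.586 - (-1.123) = -0.4630
err = sqrt(8.485569 + 0.214369) = 2.9496

2.9496 m


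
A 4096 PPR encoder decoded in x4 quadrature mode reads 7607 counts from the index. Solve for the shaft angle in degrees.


angle = counts * 360 / (PPR*4) = 7607 * 360 / 16384 = 167.1460

167.1460 degrees


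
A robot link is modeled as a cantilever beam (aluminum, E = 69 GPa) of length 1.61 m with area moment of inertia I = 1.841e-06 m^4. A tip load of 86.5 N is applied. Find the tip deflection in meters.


delta = F*L^3/(3*E*I) = 86.5*1.61^3/(3*6.900e+10*1.841e-06)
      = 360.9888065/381087 = 9.4726e-04

9.4726e-04 m


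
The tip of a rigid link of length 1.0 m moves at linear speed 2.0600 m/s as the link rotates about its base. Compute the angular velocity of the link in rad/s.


omega = v / L = 2.0600 / 1.0 = 2.0600

2.0600 rad/s


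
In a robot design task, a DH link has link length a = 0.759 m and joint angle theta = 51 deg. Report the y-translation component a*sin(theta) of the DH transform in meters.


a*sin(theta) = 0.759*sin(51 deg) = 0.5899

0.5899 m


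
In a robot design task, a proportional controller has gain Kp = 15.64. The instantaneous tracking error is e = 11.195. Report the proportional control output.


u_P = Kp * e = 15.64 * 11.195 = 175.0898

175.0898


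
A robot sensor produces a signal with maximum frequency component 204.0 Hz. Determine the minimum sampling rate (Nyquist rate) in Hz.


f_s,min = 2*f_max = 2*204.0 = 408.0000

408.0000 Hz


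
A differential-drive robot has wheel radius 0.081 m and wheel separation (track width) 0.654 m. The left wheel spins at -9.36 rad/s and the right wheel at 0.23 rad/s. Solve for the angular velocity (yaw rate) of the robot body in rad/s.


omega = r*(wR - wL)/L = 0.081*(0.23 - (-9.36))/0.654 = 1.1878

1.1878 rad/s


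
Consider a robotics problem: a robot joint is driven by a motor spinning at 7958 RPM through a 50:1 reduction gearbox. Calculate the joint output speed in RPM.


omega_joint = omega_motor / N = 7958 / 50 = 159.1600

159.1600 RPM


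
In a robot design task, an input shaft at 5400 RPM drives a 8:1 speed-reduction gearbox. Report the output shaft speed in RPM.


omega_out = omega_in / N = 5400 / 8 = 675.0000

675.0000 RPM


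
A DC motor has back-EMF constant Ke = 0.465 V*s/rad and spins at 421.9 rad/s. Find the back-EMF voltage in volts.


V_emf = Ke * omega = 0.465*421.9 = 196.1835

196.1835 V


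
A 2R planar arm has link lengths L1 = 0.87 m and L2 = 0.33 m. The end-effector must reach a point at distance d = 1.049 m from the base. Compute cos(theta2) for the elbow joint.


cos(th2) = (d^2 - L1^2 - L2^2)/(2*L1*L2) = (1.049^2 - 0.87^2 - 0.33^2)/(2*0.87*0.33) = 0.4086

0.4086


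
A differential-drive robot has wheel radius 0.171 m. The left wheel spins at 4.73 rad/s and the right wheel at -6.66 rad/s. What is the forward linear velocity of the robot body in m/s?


v = r*(wR + wL)/2 = 0.171*(-6.66 + 4.73)/2 = -0.1650

-0.1650 m/s


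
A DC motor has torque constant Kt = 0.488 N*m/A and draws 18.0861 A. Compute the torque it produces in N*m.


tau = Kt * I = 0.488*18.0861 = 8.8260

8.8260 N*m


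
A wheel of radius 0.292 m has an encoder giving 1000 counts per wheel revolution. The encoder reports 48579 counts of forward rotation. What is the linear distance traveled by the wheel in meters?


revs = 48579/1000 = 48.579000
d = revs * 2*pi*r = 48.579000 * 2*pi*0.292 = 89.1274

89.1274 m


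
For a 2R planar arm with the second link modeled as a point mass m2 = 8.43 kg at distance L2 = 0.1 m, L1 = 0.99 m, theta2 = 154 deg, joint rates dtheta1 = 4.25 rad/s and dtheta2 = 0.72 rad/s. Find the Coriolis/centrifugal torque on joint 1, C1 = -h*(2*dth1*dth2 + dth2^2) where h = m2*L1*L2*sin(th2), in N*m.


h = m2*L1*L2*sin(th2) = 8.43*0.99*0.1*sin(154 deg) = 0.365851
C1 = -h*(2*4.25*0.72 + 0.72^2) = -0.365851*6.6384 = -2.4287

-2.4287 N*m


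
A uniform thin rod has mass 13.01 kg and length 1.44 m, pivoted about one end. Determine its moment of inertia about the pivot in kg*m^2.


I = (1/3)*m*L^2 = (1/3)*13.01*1.44^2 = 8.9925

8.9925 kg*m^2


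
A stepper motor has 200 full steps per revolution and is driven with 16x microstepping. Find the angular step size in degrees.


step = 360/(200*16) = 360/3200 = 0.1125

0.1125 degrees


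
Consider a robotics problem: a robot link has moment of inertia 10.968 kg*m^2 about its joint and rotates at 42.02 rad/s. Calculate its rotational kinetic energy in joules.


KE = (1/2)*I*omega^2 = 0.5*10.968*42.02^2 = 9682.9913

9682.9913 J


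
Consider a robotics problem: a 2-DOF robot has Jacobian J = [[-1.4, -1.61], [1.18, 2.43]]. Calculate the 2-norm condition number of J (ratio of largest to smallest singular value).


JJ^T eigenvalues: trace(JJ^T) = 11.8494, det(JJ^T) = det(J)^2 = 2.25660484
s_max^2 = (11.8494 + sqrt(131.38186100))/2 = 11.65579634
s_min^2 = (11.8494 - sqrt(131.38186100))/2 = 0.19360366
kappa = s_max/s_min = sqrt(11.65579634/0.19360366) = 7.7592

7.7592


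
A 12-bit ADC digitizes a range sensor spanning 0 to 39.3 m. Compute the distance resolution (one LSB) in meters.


res = range / 2^n = 39.3/2^12 = 39.3/4096 = 0.0096

0.0096 m


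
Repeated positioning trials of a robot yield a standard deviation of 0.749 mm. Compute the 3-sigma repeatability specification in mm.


repeatability = 3*sigma = 3*0.749 = 2.2470

2.2470 mm


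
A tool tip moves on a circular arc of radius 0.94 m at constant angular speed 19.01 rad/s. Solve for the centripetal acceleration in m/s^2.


a_c = omega^2 * r = 19.01^2 * 0.94 = 339.6973

339.6973 m/s^2


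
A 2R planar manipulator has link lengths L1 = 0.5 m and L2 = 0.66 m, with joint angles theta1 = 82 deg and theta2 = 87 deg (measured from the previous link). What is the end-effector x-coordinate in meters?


x = L1*cos(th1) + L2*cos(th1+th2) = 0.5*cos(82 deg) + 0.66*cos(169 deg) = -0.5783

-0.5783 m


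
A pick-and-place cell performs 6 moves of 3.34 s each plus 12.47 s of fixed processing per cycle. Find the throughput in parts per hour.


T_cycle = 6*3.34 + 12.47 = 32.5100 s
rate = 3600/T = 110.7352

110.7352 parts/hour


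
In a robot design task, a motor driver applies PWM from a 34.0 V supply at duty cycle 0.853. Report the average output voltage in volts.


V_avg = V_supply * D = 34.0*0.853 = 29.0020

29.0020 V


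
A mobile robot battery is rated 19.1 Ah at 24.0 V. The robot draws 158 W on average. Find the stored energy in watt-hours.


E = capacity * V = 19.1*24.0 = 458.4000

458.4000 Wh


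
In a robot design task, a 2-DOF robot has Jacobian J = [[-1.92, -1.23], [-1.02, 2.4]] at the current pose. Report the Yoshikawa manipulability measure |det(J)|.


det(J) = -1.92*2.4 - (-1.23)*(-1.02) = -5.8626
|det(J)| = 5.8626

5.8626


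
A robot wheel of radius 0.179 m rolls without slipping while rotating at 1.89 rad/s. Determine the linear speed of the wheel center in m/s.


v = omega * r = 1.89 * 0.179 = 0.3383

0.3383 m/s


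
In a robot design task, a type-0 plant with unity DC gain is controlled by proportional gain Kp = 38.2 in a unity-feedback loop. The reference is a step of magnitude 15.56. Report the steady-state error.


e_ss = R/(1 + Kp) = 15.56/(1 + 38.2) = 15.56/39.2000 = 0.3969

0.3969


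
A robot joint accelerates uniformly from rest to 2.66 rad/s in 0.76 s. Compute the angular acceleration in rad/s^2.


alpha = delta_omega / t = 2.66 / 0.76 = 3.5000

3.5000 rad/s^2


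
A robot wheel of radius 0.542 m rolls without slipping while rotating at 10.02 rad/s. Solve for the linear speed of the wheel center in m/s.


v = omega * r = 10.02 * 0.542 = 5.4308

5.4308 m/s


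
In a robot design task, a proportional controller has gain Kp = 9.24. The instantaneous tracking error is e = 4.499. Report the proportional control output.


u_P = Kp * e = 9.24 * 4.499 = 41.5708

41.5708


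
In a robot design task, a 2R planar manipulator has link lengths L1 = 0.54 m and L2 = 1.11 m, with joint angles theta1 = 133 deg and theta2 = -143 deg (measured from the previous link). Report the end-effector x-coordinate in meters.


x = L1*cos(th1) + L2*cos(th1+th2) = 0.54*cos(133 deg) + 1.11*cos(-10 deg) = 0.7249

0.7249 m


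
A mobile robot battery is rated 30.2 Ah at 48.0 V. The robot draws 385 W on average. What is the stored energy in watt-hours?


E = capacity * V = 30.2*48.0 = 1449.6000

1449.6000 Wh


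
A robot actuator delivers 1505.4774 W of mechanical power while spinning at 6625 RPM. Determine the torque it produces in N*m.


omega = 6625 * 2*pi/60 = 693.768378 rad/s
tau = P / omega = 1505.4774 / 693.768378 = 2.1700

2.1700 N*m


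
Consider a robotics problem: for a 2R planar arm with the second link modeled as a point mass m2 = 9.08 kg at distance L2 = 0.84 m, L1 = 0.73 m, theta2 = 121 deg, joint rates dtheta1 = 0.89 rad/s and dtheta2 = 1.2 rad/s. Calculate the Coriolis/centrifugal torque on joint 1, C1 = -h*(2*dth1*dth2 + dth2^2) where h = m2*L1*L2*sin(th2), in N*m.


h = m2*L1*L2*sin(th2) = 9.08*0.73*0.84*sin(121 deg) = 4.772584
C1 = -h*(2*0.89*1.2 + 1.2^2) = -4.772584*3.5760 = -17.0668

-17.0668 N*m


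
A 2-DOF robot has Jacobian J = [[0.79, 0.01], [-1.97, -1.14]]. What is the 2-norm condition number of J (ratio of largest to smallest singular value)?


JJ^T eigenvalues: trace(JJ^T) = 5.8047, det(JJ^T) = det(J)^2 = 0.77598481
s_max^2 = (5.8047 + sqrt(30.59060285))/2 = 5.66778861
s_min^2 = (5.8047 - sqrt(30.59060285))/2 = 0.13691139
kappa = s_max/s_min = sqrt(5.66778861/0.13691139) = 6.4341

6.4341


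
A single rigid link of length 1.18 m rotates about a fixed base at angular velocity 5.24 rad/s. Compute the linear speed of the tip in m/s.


v = L*omega = 1.18 * 5.24 = 6.1832

6.1832 m/s


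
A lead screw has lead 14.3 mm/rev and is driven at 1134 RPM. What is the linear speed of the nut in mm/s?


v = lead * (RPM/60) = 14.3*1134/60 = 270.2700

270.2700 mm/s


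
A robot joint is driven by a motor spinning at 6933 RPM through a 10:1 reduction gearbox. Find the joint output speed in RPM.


omega_joint = omega_motor / N = 6933 / 10 = 693.3000

693.3000 RPM


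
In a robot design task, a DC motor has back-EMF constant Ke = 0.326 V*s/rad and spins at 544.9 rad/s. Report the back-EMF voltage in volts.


V_emf = Ke * omega = 0.326*544.9 = 177.6374

177.6374 V


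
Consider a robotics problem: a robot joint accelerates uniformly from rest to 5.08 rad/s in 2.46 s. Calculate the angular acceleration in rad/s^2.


alpha = delta_omega / t = 5.08 / 2.46 = 2.0650

2.0650 rad/s^2


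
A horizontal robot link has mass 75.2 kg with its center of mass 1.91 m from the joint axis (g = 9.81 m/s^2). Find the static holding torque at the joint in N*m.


tau = m*g*L = 75.2 * 9.81 * 1.91 = 1409.0299

1409.0299 N*m


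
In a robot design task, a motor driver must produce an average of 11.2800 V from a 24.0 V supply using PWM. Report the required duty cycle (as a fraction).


D = V_avg/V_supply = 11.2800/24.0 = 0.4700

0.4700


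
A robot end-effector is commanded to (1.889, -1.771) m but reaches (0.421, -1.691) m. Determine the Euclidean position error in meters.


dx = 0.421 - (1.889) = -1.4680, dy = -1.691 - (-1.771) = 0.0800
err = sqrt(2.155024 + 0.006400) = 1.4702

1.4702 m


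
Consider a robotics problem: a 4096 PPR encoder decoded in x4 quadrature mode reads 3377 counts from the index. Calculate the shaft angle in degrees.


angle = counts * 360 / (PPR*4) = 3377 * 360 / 16384 = 74.2017

74.2017 degrees


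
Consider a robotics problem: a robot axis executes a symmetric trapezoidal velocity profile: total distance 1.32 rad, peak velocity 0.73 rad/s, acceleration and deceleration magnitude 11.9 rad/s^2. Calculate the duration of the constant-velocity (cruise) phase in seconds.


t_acc = v/a = 0.061345 s, d_acc = v^2/(2a) = 0.022391 rad each
d_cruise = 1.32 - 2*0.022391 = 1.275218 rad
t_cruise = d_cruise/v = 1.275218/0.73 = 1.7469

1.7469 s


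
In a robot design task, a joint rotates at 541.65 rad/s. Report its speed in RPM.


RPM = 541.65 * 60/(2*pi) = 5172.3765

5172.3765 RPM


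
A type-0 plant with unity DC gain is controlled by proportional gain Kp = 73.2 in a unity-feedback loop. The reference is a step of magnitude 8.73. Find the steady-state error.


e_ss = R/(1 + Kp) = 8.73/(1 + 73.2) = 8.73/74.2000 = 0.1177

0.1177


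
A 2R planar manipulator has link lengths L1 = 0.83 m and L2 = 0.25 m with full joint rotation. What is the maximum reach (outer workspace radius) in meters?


r_max = L1 + L2 = 0.83 + 0.25 = 1.0800

1.0800 m


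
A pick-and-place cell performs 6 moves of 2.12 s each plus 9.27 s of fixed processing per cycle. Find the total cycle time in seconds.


T = 6*2.12 + 9.27 = 21.9900

21.9900 s


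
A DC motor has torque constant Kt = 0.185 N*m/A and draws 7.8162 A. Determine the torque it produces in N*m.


tau = Kt * I = 0.185*7.8162 = 1.4460

1.4460 N*m


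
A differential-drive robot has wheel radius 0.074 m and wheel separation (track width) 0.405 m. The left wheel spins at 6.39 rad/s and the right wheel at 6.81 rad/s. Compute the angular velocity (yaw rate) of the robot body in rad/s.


omega = r*(wR - wL)/L = 0.074*(6.81 - (6.39))/0.405 = 0.0767

0.0767 rad/s


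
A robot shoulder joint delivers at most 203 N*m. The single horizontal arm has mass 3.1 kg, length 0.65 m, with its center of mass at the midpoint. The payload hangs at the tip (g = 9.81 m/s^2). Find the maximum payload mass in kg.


tau_arm = m_arm*g*(L/2) = 3.1*9.81*0.65/2 = 9.8836 N*m
tau_payload = tau_max - tau_arm = 203 - 9.8836 = 193.1164
m_payload = tau_payload / (g*L) = 193.1164 / (9.81*0.65) = 30.2856

30.2856 kg


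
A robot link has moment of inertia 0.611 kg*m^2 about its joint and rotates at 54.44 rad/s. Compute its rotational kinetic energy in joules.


KE = (1/2)*I*omega^2 = 0.5*0.611*54.44^2 = 905.4145

905.4145 J


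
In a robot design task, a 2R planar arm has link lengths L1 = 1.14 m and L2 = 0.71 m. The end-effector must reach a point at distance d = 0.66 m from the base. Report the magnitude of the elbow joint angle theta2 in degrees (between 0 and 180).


cos(th2) = (d^2 - L1^2 - L2^2)/(2*L1*L2) = (0.66^2 - 1.14^2 - 0.71^2)/(2*1.14*0.71) = -0.84513220
th2 = acos(-0.84513220) = 147.6861 deg

147.6861 degrees


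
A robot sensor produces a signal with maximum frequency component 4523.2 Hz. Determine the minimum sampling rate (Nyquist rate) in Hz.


f_s,min = 2*f_max = 2*4523.2 = 9046.4000

9046.4000 Hz


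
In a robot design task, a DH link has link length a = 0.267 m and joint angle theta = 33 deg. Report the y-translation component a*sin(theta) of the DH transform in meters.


a*sin(theta) = 0.267*sin(33 deg) = 0.1454

0.1454 m


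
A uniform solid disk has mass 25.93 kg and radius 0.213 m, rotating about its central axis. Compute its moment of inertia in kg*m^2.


I = (1/2)*m*R^2 = 0.5*25.93*0.213^2 = 0.5882

0.5882 kg*m^2


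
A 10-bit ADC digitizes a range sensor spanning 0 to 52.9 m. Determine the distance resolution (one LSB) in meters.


res = range / 2^n = 52.9/2^10 = 52.9/1024 = 0.0517

0.0517 m


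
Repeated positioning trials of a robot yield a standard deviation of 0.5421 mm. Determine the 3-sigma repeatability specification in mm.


repeatability = 3*sigma = 3*0.5421 = 1.6263

1.6263 mm


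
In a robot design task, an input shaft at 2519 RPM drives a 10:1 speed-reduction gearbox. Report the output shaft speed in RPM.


omega_out = omega_in / N = 2519 / 10 = 251.9000

251.9000 RPM


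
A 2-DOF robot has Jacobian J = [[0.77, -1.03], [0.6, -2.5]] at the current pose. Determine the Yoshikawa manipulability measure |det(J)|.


det(J) = 0.77*-2.5 - (-1.03)*(0.6) = -1.3070
|det(J)| = 1.3070

1.3070


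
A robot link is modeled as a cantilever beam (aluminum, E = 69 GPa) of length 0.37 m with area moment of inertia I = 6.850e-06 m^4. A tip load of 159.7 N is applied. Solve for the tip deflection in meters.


delta = F*L^3/(3*E*I) = 159.7*0.37^3/(3*6.900e+10*6.850e-06)
      = 8.0892841/1417950 = 5.7049e-06

5.7049e-06 m


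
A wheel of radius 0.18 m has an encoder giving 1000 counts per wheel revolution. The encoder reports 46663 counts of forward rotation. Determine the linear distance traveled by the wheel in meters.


revs = 46663/1000 = 46.663000
d = revs * 2*pi*r = 46.663000 * 2*pi*0.18 = 52.7746

52.7746 m


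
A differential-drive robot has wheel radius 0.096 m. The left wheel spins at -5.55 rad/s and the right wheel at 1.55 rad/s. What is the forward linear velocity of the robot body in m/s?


v = r*(wR + wL)/2 = 0.096*(1.55 + -5.55)/2 = -0.1920

-0.1920 m/s


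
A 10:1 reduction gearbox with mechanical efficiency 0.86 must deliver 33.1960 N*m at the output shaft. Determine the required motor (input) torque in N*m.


tau_in = tau_out / (N * eta) = 33.1960 / (10 * 0.86) = 3.8600

3.8600 N*m


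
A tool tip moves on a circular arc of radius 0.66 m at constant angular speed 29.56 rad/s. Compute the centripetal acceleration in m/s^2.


a_c = omega^2 * r = 29.56^2 * 0.66 = 576.7038

576.7038 m/s^2


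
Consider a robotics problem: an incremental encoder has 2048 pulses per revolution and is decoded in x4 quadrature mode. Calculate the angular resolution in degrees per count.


resolution = 360 / (PPR * 4) = 360 / 8192 = 0.0439

0.0439 degrees


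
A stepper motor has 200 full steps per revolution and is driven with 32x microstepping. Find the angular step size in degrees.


step = 360/(200*32) = 360/6400 = 0.0563

0.0563 degrees


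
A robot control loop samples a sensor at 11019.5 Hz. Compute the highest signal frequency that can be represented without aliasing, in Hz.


f_max = f_s/2 = 11019.5/2 = 5509.7500

5509.7500 Hz


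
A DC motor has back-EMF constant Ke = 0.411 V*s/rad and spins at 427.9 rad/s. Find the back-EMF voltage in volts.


V_emf = Ke * omega = 0.411*427.9 = 175.8669

175.8669 V


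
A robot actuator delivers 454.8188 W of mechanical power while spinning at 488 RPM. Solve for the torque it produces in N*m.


omega = 488 * 2*pi/60 = 51.103240 rad/s
tau = P / omega = 454.8188 / 51.103240 = 8.9000

8.9000 N*m


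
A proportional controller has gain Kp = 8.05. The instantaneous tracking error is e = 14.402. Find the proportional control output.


u_P = Kp * e = 8.05 * 14.402 = 115.9361

115.9361


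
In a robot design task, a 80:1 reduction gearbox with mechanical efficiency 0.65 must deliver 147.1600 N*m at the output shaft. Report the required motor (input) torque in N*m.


tau_in = tau_out / (N * eta) = 147.1600 / (80 * 0.65) = 2.8300

2.8300 N*m


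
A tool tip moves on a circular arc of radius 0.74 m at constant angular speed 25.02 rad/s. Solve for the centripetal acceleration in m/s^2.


a_c = omega^2 * r = 25.02^2 * 0.74 = 463.2403

463.2403 m/s^2


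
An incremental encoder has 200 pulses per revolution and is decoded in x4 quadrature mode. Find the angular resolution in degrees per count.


resolution = 360 / (PPR * 4) = 360 / 800 = 0.4500

0.4500 degrees


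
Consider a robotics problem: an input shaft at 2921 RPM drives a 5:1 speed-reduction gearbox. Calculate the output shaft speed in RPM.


omega_out = omega_in / N = 2921 / 5 = 584.2000

584.2000 RPM


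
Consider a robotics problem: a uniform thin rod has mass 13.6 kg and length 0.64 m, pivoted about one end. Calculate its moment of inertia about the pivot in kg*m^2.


I = (1/3)*m*L^2 = (1/3)*13.6*0.64^2 = 1.8569

1.8569 kg*m^2


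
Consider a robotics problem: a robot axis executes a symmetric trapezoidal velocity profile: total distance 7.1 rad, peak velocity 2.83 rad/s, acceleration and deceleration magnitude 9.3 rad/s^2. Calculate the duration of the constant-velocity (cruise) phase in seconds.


t_acc = v/a = 0.304301 s, d_acc = v^2/(2a) = 0.430586 rad each
d_cruise = 7.1 - 2*0.430586 = 6.238828 rad
t_cruise = d_cruise/v = 6.238828/2.83 = 2.2045

2.2045 s


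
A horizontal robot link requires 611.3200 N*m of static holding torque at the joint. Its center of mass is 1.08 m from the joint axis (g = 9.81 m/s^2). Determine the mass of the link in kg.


m = tau / (g*L) = 611.3200 / (9.81 * 1.08) = 57.7000

57.7000 kg


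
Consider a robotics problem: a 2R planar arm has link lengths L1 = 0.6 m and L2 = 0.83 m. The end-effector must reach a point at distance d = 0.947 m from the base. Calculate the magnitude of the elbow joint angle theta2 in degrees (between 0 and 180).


cos(th2) = (d^2 - L1^2 - L2^2)/(2*L1*L2) = (0.947^2 - 0.6^2 - 0.83^2)/(2*0.6*0.83) = -0.15270181
th2 = acos(-0.15270181) = 98.7835 deg

98.7835 degrees


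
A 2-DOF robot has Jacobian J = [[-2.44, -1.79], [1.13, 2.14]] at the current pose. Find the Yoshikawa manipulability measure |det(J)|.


det(J) = -2.44*2.14 - (-1.79)*(1.13) = -3.1989
|det(J)| = 3.1989

3.1989


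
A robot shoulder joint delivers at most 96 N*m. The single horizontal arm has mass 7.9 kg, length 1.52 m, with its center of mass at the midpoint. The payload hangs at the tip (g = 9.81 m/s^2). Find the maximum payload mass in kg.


tau_arm = m_arm*g*(L/2) = 7.9*9.81*1.52/2 = 58.8992 N*m
tau_payload = tau_max - tau_arm = 96 - 58.8992 = 37.1008
m_payload = tau_payload / (g*L) = 37.1008 / (9.81*1.52) = 2.4881

2.4881 kg


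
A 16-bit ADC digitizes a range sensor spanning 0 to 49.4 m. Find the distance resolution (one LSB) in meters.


res = range / 2^n = 49.4/2^16 = 49.4/65536 = 7.5378e-04

7.5378e-04 m


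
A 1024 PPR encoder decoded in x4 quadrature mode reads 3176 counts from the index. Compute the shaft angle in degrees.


angle = counts * 360 / (PPR*4) = 3176 * 360 / 4096 = 279.1406

279.1406 degrees


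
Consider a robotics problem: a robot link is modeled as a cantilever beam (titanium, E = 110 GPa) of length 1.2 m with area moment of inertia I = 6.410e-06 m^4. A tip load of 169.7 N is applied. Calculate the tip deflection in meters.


delta = F*L^3/(3*E*I) = 169.7*1.2^3/(3*1.100e+11*6.410e-06)
      = 293.2416/2115300 = 1.3863e-04

1.3863e-04 m


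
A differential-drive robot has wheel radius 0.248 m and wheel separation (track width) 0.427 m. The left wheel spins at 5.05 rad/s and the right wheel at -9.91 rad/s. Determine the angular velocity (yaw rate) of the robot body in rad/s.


omega = r*(wR - wL)/L = 0.248*(-9.91 - (5.05))/0.427 = -8.6887

-8.6887 rad/s


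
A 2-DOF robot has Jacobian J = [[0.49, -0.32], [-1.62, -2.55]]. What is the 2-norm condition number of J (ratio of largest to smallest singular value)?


JJ^T eigenvalues: trace(JJ^T) = 9.4694, det(JJ^T) = det(J)^2 = 3.12547041
s_max^2 = (9.4694 + sqrt(77.16765472))/2 = 9.12695610
s_min^2 = (9.4694 - sqrt(77.16765472))/2 = 0.34244390
kappa = s_max/s_min = sqrt(9.12695610/0.34244390) = 5.1626

5.1626


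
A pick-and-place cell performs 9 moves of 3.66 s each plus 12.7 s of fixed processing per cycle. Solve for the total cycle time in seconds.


T = 9*3.66 + 12.7 = 45.6400

45.6400 s


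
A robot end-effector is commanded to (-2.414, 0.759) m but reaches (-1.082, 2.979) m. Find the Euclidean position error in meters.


dx = -1.082 - (-2.414) = 1.3320, dy = 2.979 - (0.759) = 2.2200
err = sqrt(1.774224 + 4.928400) = 2.5889

2.5889 m


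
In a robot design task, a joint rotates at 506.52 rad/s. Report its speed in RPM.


RPM = 506.52 * 60/(2*pi) = 4836.9097

4836.9097 RPM


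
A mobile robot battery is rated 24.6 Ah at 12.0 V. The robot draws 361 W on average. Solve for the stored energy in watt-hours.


E = capacity * V = 24.6*12.0 = 295.2000

295.2000 Wh


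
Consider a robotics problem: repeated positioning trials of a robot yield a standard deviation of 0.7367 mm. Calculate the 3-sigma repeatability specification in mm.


repeatability = 3*sigma = 3*0.7367 = 2.2101

2.2101 mm


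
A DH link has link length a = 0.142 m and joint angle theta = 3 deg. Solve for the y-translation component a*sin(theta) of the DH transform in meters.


a*sin(theta) = 0.142*sin(3 deg) = 0.0074

0.0074 m


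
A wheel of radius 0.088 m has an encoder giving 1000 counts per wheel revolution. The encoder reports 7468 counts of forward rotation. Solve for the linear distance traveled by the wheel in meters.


revs = 7468/1000 = 7.468000
d = revs * 2*pi*r = 7.468000 * 2*pi*0.088 = 4.1292

4.1292 m


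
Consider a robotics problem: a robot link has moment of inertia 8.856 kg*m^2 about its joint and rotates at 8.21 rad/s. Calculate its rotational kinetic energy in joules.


KE = (1/2)*I*omega^2 = 0.5*8.856*8.21^2 = 298.4654

298.4654 J


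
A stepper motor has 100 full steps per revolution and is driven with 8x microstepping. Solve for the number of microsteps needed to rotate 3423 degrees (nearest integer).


step_size = 360/(100*8) = 360/800 = 0.450000 deg
n = 3423/(360/800) = 3423*800/360 = 7606.6667 -> 7607

7607 steps


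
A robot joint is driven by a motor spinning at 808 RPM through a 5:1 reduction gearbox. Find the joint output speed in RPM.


omega_joint = omega_motor / N = 808 / 5 = 161.6000

161.6000 RPM


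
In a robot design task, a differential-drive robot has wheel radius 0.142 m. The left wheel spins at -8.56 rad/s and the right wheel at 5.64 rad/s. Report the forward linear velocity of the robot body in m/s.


v = r*(wR + wL)/2 = 0.142*(5.64 + -8.56)/2 = -0.2073

-0.2073 m/s


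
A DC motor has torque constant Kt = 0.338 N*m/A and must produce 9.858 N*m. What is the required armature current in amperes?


I = tau / Kt = 9.858/0.338 = 29.1657

29.1657 A


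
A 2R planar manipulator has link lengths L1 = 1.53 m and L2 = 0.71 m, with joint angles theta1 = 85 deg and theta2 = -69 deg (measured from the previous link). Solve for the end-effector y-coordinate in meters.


y = L1*sin(th1) + L2*sin(th1+th2) = 1.53*sin(85 deg) + 0.71*sin(16 deg) = 1.7199

1.7199 m


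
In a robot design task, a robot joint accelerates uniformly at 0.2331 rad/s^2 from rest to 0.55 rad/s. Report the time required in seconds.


t = delta_omega / alpha = 0.55 / 0.2331 = 2.3595

2.3595 s


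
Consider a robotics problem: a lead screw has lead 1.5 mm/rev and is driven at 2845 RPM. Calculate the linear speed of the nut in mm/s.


v = lead * (RPM/60) = 1.5*2845/60 = 71.1250

71.1250 mm/s


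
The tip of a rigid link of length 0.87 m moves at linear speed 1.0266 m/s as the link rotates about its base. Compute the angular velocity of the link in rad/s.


omega = v / L = 1.0266 / 0.87 = 1.1800

1.1800 rad/s
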